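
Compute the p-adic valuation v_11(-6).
v_11(-6) = 0

v_11(n) is the largest exponent k such that 11^k divides n. Factor out: -6 = -11^0 · 6. (Sign doesn't affect v_p.) So v_11(-6) = 0.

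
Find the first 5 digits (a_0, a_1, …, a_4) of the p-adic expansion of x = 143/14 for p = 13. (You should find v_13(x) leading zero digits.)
(a_0, …, a_4) = (0, 11, 2, 10, 2)

v_13(143/14) = 1, so a_0 = ... = a_0 = 0. Factor out: x = 13^1 · u with u = 11/14 a unit in ℤ_13. Expand u iteratively via a_{v+i} = u_i mod 13, u_{i+1} = (u_i − a_{v+i})/13:
  u_0 = 11/14;  a_1 = 11;  u_1 = (u_0 − 11)/13 = -11/14
  u_1 = -11/14;  a_2 = 2;  u_2 = (u_1 − 2)/13 = -3/14
  u_2 = -3/14;  a_3 = 10;  u_3 = (u_2 − 10)/13 = -11/14
  u_3 = -11/14;  a_4 = 2;  u_4 = (u_3 − 2)/13 = -3/14
Digits: (0, 11, 2, 10, 2).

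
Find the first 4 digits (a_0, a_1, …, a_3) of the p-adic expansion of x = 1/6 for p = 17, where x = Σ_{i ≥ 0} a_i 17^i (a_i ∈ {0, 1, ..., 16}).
(a_0, …, a_3) = (3, 14, 2, 14)

v_17(1/6) = 0 (numerator and denominator both coprime to 17), so x ∈ ℤ_17^×. Compute digits iteratively via a_i = x_i mod 17, x_{i+1} = (x_i − a_i)/17, with x_0 = x:
  x_0 = 1/6;  a_0 = 3;  x_1 = (x_0 − 3)/17 = -1/6
  x_1 = -1/6;  a_1 = 14;  x_2 = (x_1 − 14)/17 = -5/6
  x_2 = -5/6;  a_2 = 2;  x_3 = (x_2 − 2)/17 = -1/6
  x_3 = -1/6;  a_3 = 14;  x_4 = (x_3 − 14)/17 = -5/6
Digits: (3, 14, 2, 14).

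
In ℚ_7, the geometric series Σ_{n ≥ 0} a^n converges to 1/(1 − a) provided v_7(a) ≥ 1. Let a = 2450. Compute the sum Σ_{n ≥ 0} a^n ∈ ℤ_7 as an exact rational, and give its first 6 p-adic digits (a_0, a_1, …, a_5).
Σ a^n = 1/(1 − a) = -1/2449;  first 6 digits = (1, 0, 1, 0, 2, 0)

v_7(a) = 2 ≥ 1, so the series converges in ℤ_7 to 1/(1 − a) = 1/(1 − 2450) = -1/2449. Expand this rational in ℤ_7: compute digits iteratively via d_i = x_i mod 7, x_{i+1} = (x_i − d_i)/7. The first 6 digits are (1, 0, 1, 0, 2, 0).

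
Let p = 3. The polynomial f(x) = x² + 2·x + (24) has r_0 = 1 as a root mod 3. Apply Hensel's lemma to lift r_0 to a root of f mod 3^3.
r_2 = 1 (mod 27)

Hensel: r_{i+1} = r_i − f(r_i)·(f′(r_i))^{-1} mod 3^{i+2}, f′(x) = 2x + 2. Iterate:
  r_0 = 1 (mod 3)
  r_1 = 1 (mod 9)
  r_2 = 1 (mod 27)
Final: r = 1 satisfies f(r) ≡ 0 mod 3^3.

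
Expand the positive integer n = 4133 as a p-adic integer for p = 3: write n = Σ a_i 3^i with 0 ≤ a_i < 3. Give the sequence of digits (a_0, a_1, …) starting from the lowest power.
(a_0, a_1, …) = (2, 0, 0, 0, 0, 2, 2, 1)

Repeated division by 3 gives the digits low-to-high: 4133 = 2 + 2·3^5 + 2·3^6 + 1·3^7. Digit sequence: (2, 0, 0, 0, 0, 2, 2, 1).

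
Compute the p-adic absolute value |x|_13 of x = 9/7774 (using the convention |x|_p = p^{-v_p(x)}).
|9/7774|_13 = 169

Step 1 — compute v_13(x) by factoring powers of 13 out of the numerator and denominator: v_13(9/7774) = -2. Step 2 — apply |x|_p = p^{-v_p(x)} = 13^{2} = 169.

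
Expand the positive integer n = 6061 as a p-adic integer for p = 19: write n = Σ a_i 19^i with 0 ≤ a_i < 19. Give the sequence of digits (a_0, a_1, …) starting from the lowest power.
(a_0, a_1, …) = (0, 15, 16)

Repeated division by 19 gives the digits low-to-high: 6061 = 15·19^1 + 16·19^2. Digit sequence: (0, 15, 16).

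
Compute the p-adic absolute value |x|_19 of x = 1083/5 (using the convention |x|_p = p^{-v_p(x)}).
|1083/5|_19 = 1/361

Step 1 — compute v_19(x) by factoring powers of 19 out of the numerator and denominator: v_19(1083/5) = 2. Step 2 — apply |x|_p = p^{-v_p(x)} = 19^{-2} = 1/361.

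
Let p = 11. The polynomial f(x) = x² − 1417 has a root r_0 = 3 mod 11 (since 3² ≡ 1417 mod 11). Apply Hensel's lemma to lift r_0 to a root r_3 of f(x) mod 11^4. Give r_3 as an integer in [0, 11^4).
r_3 = 9595 (mod 14641)

Hensel's recurrence: r_{i+1} = r_i − f(r_i)·(f′(r_i))^{-1} mod 11^{i+2}, with f′(x) = 2x. Iterate:
  r_0 = 3 (mod 11)
  r_1 = 36 (mod 121)
  r_2 = 278 (mod 1331)
  r_3 = 9595 (mod 14641)
Final: r_3 = 9595, and one checks f(r_3) ≡ 0 mod 11^4.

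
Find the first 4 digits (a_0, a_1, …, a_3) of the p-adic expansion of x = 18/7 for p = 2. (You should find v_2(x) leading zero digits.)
(a_0, …, a_3) = (0, 1, 1, 1)

v_2(18/7) = 1, so a_0 = ... = a_0 = 0. Factor out: x = 2^1 · u with u = 9/7 a unit in ℤ_2. Expand u iteratively via a_{v+i} = u_i mod 2, u_{i+1} = (u_i − a_{v+i})/2:
  u_0 = 9/7;  a_1 = 1;  u_1 = (u_0 − 1)/2 = 1/7
  u_1 = 1/7;  a_2 = 1;  u_2 = (u_1 − 1)/2 = -3/7
  u_2 = -3/7;  a_3 = 1;  u_3 = (u_2 − 1)/2 = -5/7
Digits: (0, 1, 1, 1).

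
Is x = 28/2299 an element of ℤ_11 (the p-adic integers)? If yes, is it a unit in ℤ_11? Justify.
x ∉ ℤ_11 (v_11(x) = -2 < 0)

ℤ_11 = {x ∈ ℚ_11 : v_11(x) ≥ 0} and ℤ_11^× = {x ∈ ℤ_11 : v_11(x) = 0}. Here v_11(28/2299) = v_11(num) − v_11(den) = -2; compare against these criteria.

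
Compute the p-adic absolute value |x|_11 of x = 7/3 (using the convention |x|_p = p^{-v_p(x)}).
|7/3|_11 = 1

Step 1 — compute v_11(x) by factoring powers of 11 out of the numerator and denominator: v_11(7/3) = 0. Step 2 — apply |x|_p = p^{-v_p(x)} = 11^{0} = 1.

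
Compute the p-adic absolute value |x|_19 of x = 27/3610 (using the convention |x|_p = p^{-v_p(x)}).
|27/3610|_19 = 361

Step 1 — compute v_19(x) by factoring powers of 19 out of the numerator and denominator: v_19(27/3610) = -2. Step 2 — apply |x|_p = p^{-v_p(x)} = 19^{2} = 361.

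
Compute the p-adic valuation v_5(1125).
v_5(1125) = 3

v_5(n) is the largest exponent k such that 5^k divides n. Factor out: 1125 = 5^3 · 9. (Sign doesn't affect v_p.) So v_5(1125) = 3.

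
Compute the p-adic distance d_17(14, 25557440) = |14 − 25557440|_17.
d_17(14, 25557440) = 1/1419857

Step 1 — x − y = 14 − 25557440 = -25557426. Step 2 — v_17(-25557426) = 5 (factor: -25557426 = −(17^5 · 18); the sign does not affect v_p). Step 3 — |x − y|_17 = 17^{-5} = 1/1419857.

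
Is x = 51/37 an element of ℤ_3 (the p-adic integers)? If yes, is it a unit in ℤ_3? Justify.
x ∈ ℤ_3 but not a unit; v_3(x) = 1 > 0

ℤ_3 = {x ∈ ℚ_3 : v_3(x) ≥ 0} and ℤ_3^× = {x ∈ ℤ_3 : v_3(x) = 0}. Here v_3(51/37) = v_3(num) − v_3(den) = 1; compare against these criteria.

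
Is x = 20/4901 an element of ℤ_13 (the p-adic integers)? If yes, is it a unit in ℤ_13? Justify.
x ∉ ℤ_13 (v_13(x) = -2 < 0)

ℤ_13 = {x ∈ ℚ_13 : v_13(x) ≥ 0} and ℤ_13^× = {x ∈ ℤ_13 : v_13(x) = 0}. Here v_13(20/4901) = v_13(num) − v_13(den) = -2; compare against these criteria.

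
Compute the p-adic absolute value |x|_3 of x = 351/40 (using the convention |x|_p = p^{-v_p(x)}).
|351/40|_3 = 1/27

Step 1 — compute v_3(x) by factoring powers of 3 out of the numerator and denominator: v_3(351/40) = 3. Step 2 — apply |x|_p = p^{-v_p(x)} = 3^{-3} = 1/27.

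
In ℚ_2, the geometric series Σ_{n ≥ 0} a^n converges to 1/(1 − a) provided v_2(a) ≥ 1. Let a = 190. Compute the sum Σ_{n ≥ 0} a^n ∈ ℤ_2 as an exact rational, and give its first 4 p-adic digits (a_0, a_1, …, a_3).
Σ a^n = 1/(1 − a) = -1/189;  first 4 digits = (1, 1, 0, 1)

v_2(a) = 1 ≥ 1, so the series converges in ℤ_2 to 1/(1 − a) = 1/(1 − 190) = -1/189. Expand this rational in ℤ_2: compute digits iteratively via d_i = x_i mod 2, x_{i+1} = (x_i − d_i)/2. The first 4 digits are (1, 1, 0, 1).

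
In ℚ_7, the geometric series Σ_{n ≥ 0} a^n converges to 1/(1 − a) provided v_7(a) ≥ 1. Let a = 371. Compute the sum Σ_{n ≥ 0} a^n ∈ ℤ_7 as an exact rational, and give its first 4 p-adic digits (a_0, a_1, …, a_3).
Σ a^n = 1/(1 − a) = -1/370;  first 4 digits = (1, 4, 2, 4)

v_7(a) = 1 ≥ 1, so the series converges in ℤ_7 to 1/(1 − a) = 1/(1 − 371) = -1/370. Expand this rational in ℤ_7: compute digits iteratively via d_i = x_i mod 7, x_{i+1} = (x_i − d_i)/7. The first 4 digits are (1, 4, 2, 4).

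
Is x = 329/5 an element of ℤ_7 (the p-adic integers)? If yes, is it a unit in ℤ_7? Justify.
x ∈ ℤ_7 but not a unit; v_7(x) = 1 > 0

ℤ_7 = {x ∈ ℚ_7 : v_7(x) ≥ 0} and ℤ_7^× = {x ∈ ℤ_7 : v_7(x) = 0}. Here v_7(329/5) = v_7(num) − v_7(den) = 1; compare against these criteria.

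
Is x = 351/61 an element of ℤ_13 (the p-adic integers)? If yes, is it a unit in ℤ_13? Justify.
x ∈ ℤ_13 but not a unit; v_13(x) = 1 > 0

ℤ_13 = {x ∈ ℚ_13 : v_13(x) ≥ 0} and ℤ_13^× = {x ∈ ℤ_13 : v_13(x) = 0}. Here v_13(351/61) = v_13(num) − v_13(den) = 1; compare against these criteria.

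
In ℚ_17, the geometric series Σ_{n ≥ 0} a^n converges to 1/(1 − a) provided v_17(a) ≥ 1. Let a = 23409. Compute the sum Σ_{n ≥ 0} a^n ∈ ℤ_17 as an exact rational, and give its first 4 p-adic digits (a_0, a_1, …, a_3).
Σ a^n = 1/(1 − a) = -1/23408;  first 4 digits = (1, 0, 13, 4)

v_17(a) = 2 ≥ 1, so the series converges in ℤ_17 to 1/(1 − a) = 1/(1 − 23409) = -1/23408. Expand this rational in ℤ_17: compute digits iteratively via d_i = x_i mod 17, x_{i+1} = (x_i − d_i)/17. The first 4 digits are (1, 0, 13, 4).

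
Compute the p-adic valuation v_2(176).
v_2(176) = 4

v_2(n) is the largest exponent k such that 2^k divides n. Factor out: 176 = 2^4 · 11. (Sign doesn't affect v_p.) So v_2(176) = 4.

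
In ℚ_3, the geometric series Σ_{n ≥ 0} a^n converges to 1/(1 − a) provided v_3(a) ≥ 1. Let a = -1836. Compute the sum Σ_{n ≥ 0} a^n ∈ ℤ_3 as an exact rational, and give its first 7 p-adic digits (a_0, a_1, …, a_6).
Σ a^n = 1/(1 − a) = 1/1837;  first 7 digits = (1, 0, 0, 1, 1, 1, 1)

v_3(a) = 3 ≥ 1, so the series converges in ℤ_3 to 1/(1 − a) = 1/(1 − (-1836)) = 1/1837. Expand this rational in ℤ_3: compute digits iteratively via d_i = x_i mod 3, x_{i+1} = (x_i − d_i)/3. The first 7 digits are (1, 0, 0, 1, 1, 1, 1).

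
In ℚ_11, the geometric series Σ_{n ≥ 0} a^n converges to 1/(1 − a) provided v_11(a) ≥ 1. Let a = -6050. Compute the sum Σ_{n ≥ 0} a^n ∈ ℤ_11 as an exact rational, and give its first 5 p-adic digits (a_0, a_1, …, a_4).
Σ a^n = 1/(1 − a) = 1/6051;  first 5 digits = (1, 0, 5, 6, 2)

v_11(a) = 2 ≥ 1, so the series converges in ℤ_11 to 1/(1 − a) = 1/(1 − (-6050)) = 1/6051. Expand this rational in ℤ_11: compute digits iteratively via d_i = x_i mod 11, x_{i+1} = (x_i − d_i)/11. The first 5 digits are (1, 0, 5, 6, 2).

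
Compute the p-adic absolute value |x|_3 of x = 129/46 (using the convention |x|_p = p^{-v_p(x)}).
|129/46|_3 = 1/3

Step 1 — compute v_3(x) by factoring powers of 3 out of the numerator and denominator: v_3(129/46) = 1. Step 2 — apply |x|_p = p^{-v_p(x)} = 3^{-1} = 1/3.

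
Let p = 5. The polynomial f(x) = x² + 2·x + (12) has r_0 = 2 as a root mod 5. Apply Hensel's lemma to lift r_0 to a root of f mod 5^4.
r_3 = 432 (mod 625)

Hensel: r_{i+1} = r_i − f(r_i)·(f′(r_i))^{-1} mod 5^{i+2}, f′(x) = 2x + 2. Iterate:
  r_0 = 2 (mod 5)
  r_1 = 7 (mod 25)
  r_2 = 57 (mod 125)
  r_3 = 432 (mod 625)
Final: r = 432 satisfies f(r) ≡ 0 mod 5^4.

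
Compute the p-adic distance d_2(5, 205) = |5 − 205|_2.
d_2(5, 205) = 1/8

Step 1 — x − y = 5 − 205 = -200. Step 2 — v_2(-200) = 3 (factor: -200 = −(2^3 · 25); the sign does not affect v_p). Step 3 — |x − y|_2 = 2^{-3} = 1/8.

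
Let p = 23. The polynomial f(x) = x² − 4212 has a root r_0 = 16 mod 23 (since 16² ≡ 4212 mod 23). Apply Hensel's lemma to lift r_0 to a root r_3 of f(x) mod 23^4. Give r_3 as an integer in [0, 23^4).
r_3 = 258490 (mod 279841)

Hensel's recurrence: r_{i+1} = r_i − f(r_i)·(f′(r_i))^{-1} mod 23^{i+2}, with f′(x) = 2x. Iterate:
  r_0 = 16 (mod 23)
  r_1 = 338 (mod 529)
  r_2 = 2983 (mod 12167)
  r_3 = 258490 (mod 279841)
Final: r_3 = 258490, and one checks f(r_3) ≡ 0 mod 23^4.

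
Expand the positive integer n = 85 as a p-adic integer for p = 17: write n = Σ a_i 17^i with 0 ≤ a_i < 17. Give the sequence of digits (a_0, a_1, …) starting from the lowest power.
(a_0, a_1, …) = (0, 5)

Repeated division by 17 gives the digits low-to-high: 85 = 5·17^1. Digit sequence: (0, 5).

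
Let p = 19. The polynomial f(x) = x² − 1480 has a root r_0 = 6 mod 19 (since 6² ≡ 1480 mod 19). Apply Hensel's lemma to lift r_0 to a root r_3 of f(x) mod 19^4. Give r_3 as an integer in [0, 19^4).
r_3 = 87007 (mod 130321)

Hensel's recurrence: r_{i+1} = r_i − f(r_i)·(f′(r_i))^{-1} mod 19^{i+2}, with f′(x) = 2x. Iterate:
  r_0 = 6 (mod 19)
  r_1 = 6 (mod 361)
  r_2 = 4699 (mod 6859)
  r_3 = 87007 (mod 130321)
Final: r_3 = 87007, and one checks f(r_3) ≡ 0 mod 19^4.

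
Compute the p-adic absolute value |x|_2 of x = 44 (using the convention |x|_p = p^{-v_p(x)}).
|44|_2 = 1/4

Step 1 — compute v_2(x) by factoring powers of 2 out of the numerator and denominator: v_2(44) = 2. Step 2 — apply |x|_p = p^{-v_p(x)} = 2^{-2} = 1/4.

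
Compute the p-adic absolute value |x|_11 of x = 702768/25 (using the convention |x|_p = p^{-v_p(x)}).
|702768/25|_11 = 1/14641

Step 1 — compute v_11(x) by factoring powers of 11 out of the numerator and denominator: v_11(702768/25) = 4. Step 2 — apply |x|_p = p^{-v_p(x)} = 11^{-4} = 1/14641.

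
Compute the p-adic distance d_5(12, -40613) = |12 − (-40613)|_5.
d_5(12, -40613) = 1/3125

Step 1 — x − y = 12 − (-40613) = 40625. Step 2 — v_5(40625) = 5 (factor: 40625 = (5^5 · 13); the sign does not affect v_p). Step 3 — |x − y|_5 = 5^{-5} = 1/3125.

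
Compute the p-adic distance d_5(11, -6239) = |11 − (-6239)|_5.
d_5(11, -6239) = 1/3125

Step 1 — x − y = 11 − (-6239) = 6250. Step 2 — v_5(6250) = 5 (factor: 6250 = (5^5 · 2); the sign does not affect v_p). Step 3 — |x − y|_5 = 5^{-5} = 1/3125.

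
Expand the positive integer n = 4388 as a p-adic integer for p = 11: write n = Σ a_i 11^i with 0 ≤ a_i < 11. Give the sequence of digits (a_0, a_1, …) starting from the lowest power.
(a_0, a_1, …) = (10, 2, 3, 3)

Repeated division by 11 gives the digits low-to-high: 4388 = 10 + 2·11^1 + 3·11^2 + 3·11^3. Digit sequence: (10, 2, 3, 3).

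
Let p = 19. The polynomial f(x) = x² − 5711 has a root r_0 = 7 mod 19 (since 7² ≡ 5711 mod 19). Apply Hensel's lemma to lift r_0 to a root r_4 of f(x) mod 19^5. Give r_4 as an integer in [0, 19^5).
r_4 = 2193177 (mod 2476099)

Hensel's recurrence: r_{i+1} = r_i − f(r_i)·(f′(r_i))^{-1} mod 19^{i+2}, with f′(x) = 2x. Iterate:
  r_0 = 7 (mod 19)
  r_1 = 102 (mod 361)
  r_2 = 5156 (mod 6859)
  r_3 = 108041 (mod 130321)
  r_4 = 2193177 (mod 2476099)
Final: r_4 = 2193177, and one checks f(r_4) ≡ 0 mod 19^5.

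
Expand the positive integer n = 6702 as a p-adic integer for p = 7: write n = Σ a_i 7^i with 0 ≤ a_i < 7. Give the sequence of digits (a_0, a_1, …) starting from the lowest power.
(a_0, a_1, …) = (3, 5, 3, 5, 2)

Repeated division by 7 gives the digits low-to-high: 6702 = 3 + 5·7^1 + 3·7^2 + 5·7^3 + 2·7^4. Digit sequence: (3, 5, 3, 5, 2).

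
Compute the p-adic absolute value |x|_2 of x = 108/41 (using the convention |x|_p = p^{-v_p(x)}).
|108/41|_2 = 1/4

Step 1 — compute v_2(x) by factoring powers of 2 out of the numerator and denominator: v_2(108/41) = 2. Step 2 — apply |x|_p = p^{-v_p(x)} = 2^{-2} = 1/4.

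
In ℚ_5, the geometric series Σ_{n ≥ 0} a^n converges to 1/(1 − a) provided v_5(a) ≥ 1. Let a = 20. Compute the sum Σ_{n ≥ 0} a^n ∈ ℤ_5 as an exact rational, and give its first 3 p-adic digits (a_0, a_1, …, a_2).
Σ a^n = 1/(1 − a) = -1/19;  first 3 digits = (1, 4, 1)

v_5(a) = 1 ≥ 1, so the series converges in ℤ_5 to 1/(1 − a) = 1/(1 − 20) = -1/19. Expand this rational in ℤ_5: compute digits iteratively via d_i = x_i mod 5, x_{i+1} = (x_i − d_i)/5. The first 3 digits are (1, 4, 1).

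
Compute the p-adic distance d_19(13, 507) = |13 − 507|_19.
d_19(13, 507) = 1/19

Step 1 — x − y = 13 − 507 = -494. Step 2 — v_19(-494) = 1 (factor: -494 = −(19^1 · 26); the sign does not affect v_p). Step 3 — |x − y|_19 = 19^{-1} = 1/19.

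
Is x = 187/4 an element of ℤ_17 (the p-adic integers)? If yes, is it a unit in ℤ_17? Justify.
x ∈ ℤ_17 but not a unit; v_17(x) = 1 > 0

ℤ_17 = {x ∈ ℚ_17 : v_17(x) ≥ 0} and ℤ_17^× = {x ∈ ℤ_17 : v_17(x) = 0}. Here v_17(187/4) = v_17(num) − v_17(den) = 1; compare against these criteria.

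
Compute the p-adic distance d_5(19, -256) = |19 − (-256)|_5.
d_5(19, -256) = 1/25

Step 1 — x − y = 19 − (-256) = 275. Step 2 — v_5(275) = 2 (factor: 275 = (5^2 · 11); the sign does not affect v_p). Step 3 — |x − y|_5 = 5^{-2} = 1/25.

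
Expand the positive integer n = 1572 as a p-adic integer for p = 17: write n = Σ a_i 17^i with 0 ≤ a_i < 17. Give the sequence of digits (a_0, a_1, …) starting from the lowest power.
(a_0, a_1, …) = (8, 7, 5)

Repeated division by 17 gives the digits low-to-high: 1572 = 8 + 7·17^1 + 5·17^2. Digit sequence: (8, 7, 5).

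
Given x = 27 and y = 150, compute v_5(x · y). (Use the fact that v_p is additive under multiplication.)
v_5(4050) = 2

v_p(x) = 0 (factor: 27 = 5^0 · 27); v_p(y) = 2 (factor: 150 = 5^2 · 6). Additivity: v_p(xy) = v_p(x) + v_p(y) = 0 + 2 = 2. (Direct check: xy = 4050 = 5^2 · (162).)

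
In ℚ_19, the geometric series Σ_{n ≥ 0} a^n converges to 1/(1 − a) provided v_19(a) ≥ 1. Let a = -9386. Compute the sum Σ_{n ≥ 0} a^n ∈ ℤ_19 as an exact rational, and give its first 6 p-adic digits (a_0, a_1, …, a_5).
Σ a^n = 1/(1 − a) = 1/9387;  first 6 digits = (1, 0, 12, 17, 10, 16)

v_19(a) = 2 ≥ 1, so the series converges in ℤ_19 to 1/(1 − a) = 1/(1 − (-9386)) = 1/9387. Expand this rational in ℤ_19: compute digits iteratively via d_i = x_i mod 19, x_{i+1} = (x_i − d_i)/19. The first 6 digits are (1, 0, 12, 17, 10, 16).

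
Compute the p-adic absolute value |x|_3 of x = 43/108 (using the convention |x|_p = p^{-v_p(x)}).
|43/108|_3 = 27

Step 1 — compute v_3(x) by factoring powers of 3 out of the numerator and denominator: v_3(43/108) = -3. Step 2 — apply |x|_p = p^{-v_p(x)} = 3^{3} = 27.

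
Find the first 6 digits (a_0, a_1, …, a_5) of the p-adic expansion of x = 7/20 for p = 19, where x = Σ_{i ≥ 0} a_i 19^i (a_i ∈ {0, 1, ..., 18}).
(a_0, …, a_5) = (7, 12, 6, 12, 6, 12)

v_19(7/20) = 0 (numerator and denominator both coprime to 19), so x ∈ ℤ_19^×. Compute digits iteratively via a_i = x_i mod 19, x_{i+1} = (x_i − a_i)/19, with x_0 = x:
  x_0 = 7/20;  a_0 = 7;  x_1 = (x_0 − 7)/19 = -7/20
  x_1 = -7/20;  a_1 = 12;  x_2 = (x_1 − 12)/19 = -13/20
  x_2 = -13/20;  a_2 = 6;  x_3 = (x_2 − 6)/19 = -7/20
  x_3 = -7/20;  a_3 = 12;  x_4 = (x_3 − 12)/19 = -13/20
  x_4 = -13/20;  a_4 = 6;  x_5 = (x_4 − 6)/19 = -7/20
  x_5 = -7/20;  a_5 = 12;  x_6 = (x_5 − 12)/19 = -13/20
Digits: (7, 12, 6, 12, 6, 12).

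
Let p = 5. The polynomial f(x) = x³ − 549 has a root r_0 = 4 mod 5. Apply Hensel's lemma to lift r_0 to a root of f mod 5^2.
r_1 = 24 (mod 25)

Hensel: r_{i+1} = r_i − f(r_i)/f′(r_i) mod 5^{i+2}, where f′(x) = 3x². Iterate:
  r_0 = 4 (mod 5)
  r_1 = 24 (mod 25)
Final: r = 24 with f(r) ≡ 0 mod 5^2.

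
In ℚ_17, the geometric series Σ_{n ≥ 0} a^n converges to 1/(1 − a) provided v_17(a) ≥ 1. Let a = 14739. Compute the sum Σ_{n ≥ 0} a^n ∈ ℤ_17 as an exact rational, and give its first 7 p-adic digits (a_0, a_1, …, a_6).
Σ a^n = 1/(1 − a) = -1/14738;  first 7 digits = (1, 0, 0, 3, 0, 0, 9)

v_17(a) = 3 ≥ 1, so the series converges in ℤ_17 to 1/(1 − a) = 1/(1 − 14739) = -1/14738. Expand this rational in ℤ_17: compute digits iteratively via d_i = x_i mod 17, x_{i+1} = (x_i − d_i)/17. The first 7 digits are (1, 0, 0, 3, 0, 0, 9).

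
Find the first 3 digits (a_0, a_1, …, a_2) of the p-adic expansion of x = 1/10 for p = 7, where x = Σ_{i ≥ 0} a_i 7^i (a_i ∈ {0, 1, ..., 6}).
(a_0, …, a_2) = (5, 0, 2)

v_7(1/10) = 0 (numerator and denominator both coprime to 7), so x ∈ ℤ_7^×. Compute digits iteratively via a_i = x_i mod 7, x_{i+1} = (x_i − a_i)/7, with x_0 = x:
  x_0 = 1/10;  a_0 = 5;  x_1 = (x_0 − 5)/7 = -7/10
  x_1 = -7/10;  a_1 = 0;  x_2 = (x_1 − 0)/7 = -1/10
  x_2 = -1/10;  a_2 = 2;  x_3 = (x_2 − 2)/7 = -3/10
Digits: (5, 0, 2).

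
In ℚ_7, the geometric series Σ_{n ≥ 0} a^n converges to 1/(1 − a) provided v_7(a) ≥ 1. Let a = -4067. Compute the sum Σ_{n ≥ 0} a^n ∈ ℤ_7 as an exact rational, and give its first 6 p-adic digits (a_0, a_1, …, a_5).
Σ a^n = 1/(1 − a) = 1/4068;  first 6 digits = (1, 0, 1, 2, 6, 3)

v_7(a) = 2 ≥ 1, so the series converges in ℤ_7 to 1/(1 − a) = 1/(1 − (-4067)) = 1/4068. Expand this rational in ℤ_7: compute digits iteratively via d_i = x_i mod 7, x_{i+1} = (x_i − d_i)/7. The first 6 digits are (1, 0, 1, 2, 6, 3).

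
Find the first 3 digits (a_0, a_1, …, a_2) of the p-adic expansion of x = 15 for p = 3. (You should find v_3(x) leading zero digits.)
(a_0, …, a_2) = (0, 2, 1)

v_3(15) = 1, so a_0 = ... = a_0 = 0. Factor out: x = 3^1 · u with u = 5 a unit in ℤ_3. Expand u iteratively via a_{v+i} = u_i mod 3, u_{i+1} = (u_i − a_{v+i})/3:
  u_0 = 5;  a_1 = 2;  u_1 = (u_0 − 2)/3 = 1
  u_1 = 1;  a_2 = 1;  u_2 = (u_1 − 1)/3 = 0
Digits: (0, 2, 1).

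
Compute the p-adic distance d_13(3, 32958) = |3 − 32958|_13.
d_13(3, 32958) = 1/2197

Step 1 — x − y = 3 − 32958 = -32955. Step 2 — v_13(-32955) = 3 (factor: -32955 = −(13^3 · 15); the sign does not affect v_p). Step 3 — |x − y|_13 = 13^{-3} = 1/2197.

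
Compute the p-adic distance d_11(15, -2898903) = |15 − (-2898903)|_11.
d_11(15, -2898903) = 1/161051

Step 1 — x − y = 15 − (-2898903) = 2898918. Step 2 — v_11(2898918) = 5 (factor: 2898918 = (11^5 · 18); the sign does not affect v_p). Step 3 — |x − y|_11 = 11^{-5} = 1/161051.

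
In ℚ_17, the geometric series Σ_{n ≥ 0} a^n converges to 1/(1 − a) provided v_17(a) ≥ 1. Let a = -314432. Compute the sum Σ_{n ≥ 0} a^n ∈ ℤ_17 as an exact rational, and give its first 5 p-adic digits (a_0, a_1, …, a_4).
Σ a^n = 1/(1 − a) = 1/314433;  first 5 digits = (1, 0, 0, 4, 13)

v_17(a) = 3 ≥ 1, so the series converges in ℤ_17 to 1/(1 − a) = 1/(1 − (-314432)) = 1/314433. Expand this rational in ℤ_17: compute digits iteratively via d_i = x_i mod 17, x_{i+1} = (x_i − d_i)/17. The first 5 digits are (1, 0, 0, 4, 13).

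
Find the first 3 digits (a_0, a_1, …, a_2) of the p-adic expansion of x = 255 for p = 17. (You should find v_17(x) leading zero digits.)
(a_0, …, a_2) = (0, 15, 0)

v_17(255) = 1, so a_0 = ... = a_0 = 0. Factor out: x = 17^1 · u with u = 15 a unit in ℤ_17. Expand u iteratively via a_{v+i} = u_i mod 17, u_{i+1} = (u_i − a_{v+i})/17:
  u_0 = 15;  a_1 = 15;  u_1 = (u_0 − 15)/17 = 0
  u_1 = 0;  a_2 = 0;  u_2 = (u_1 − 0)/17 = 0
Digits: (0, 15, 0).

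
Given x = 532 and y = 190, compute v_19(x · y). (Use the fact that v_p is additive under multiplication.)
v_19(101080) = 2

v_p(x) = 1 (factor: 532 = 19^1 · 28); v_p(y) = 1 (factor: 190 = 19^1 · 10). Additivity: v_p(xy) = v_p(x) + v_p(y) = 1 + 1 = 2. (Direct check: xy = 101080 = 19^2 · (280).)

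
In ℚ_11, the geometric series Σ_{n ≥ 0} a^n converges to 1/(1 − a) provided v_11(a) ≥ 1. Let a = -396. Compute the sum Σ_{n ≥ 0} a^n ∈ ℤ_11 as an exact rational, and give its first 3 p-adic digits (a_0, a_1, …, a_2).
Σ a^n = 1/(1 − a) = 1/397;  first 3 digits = (1, 8, 5)

v_11(a) = 1 ≥ 1, so the series converges in ℤ_11 to 1/(1 − a) = 1/(1 − (-396)) = 1/397. Expand this rational in ℤ_11: compute digits iteratively via d_i = x_i mod 11, x_{i+1} = (x_i − d_i)/11. The first 3 digits are (1, 8, 5).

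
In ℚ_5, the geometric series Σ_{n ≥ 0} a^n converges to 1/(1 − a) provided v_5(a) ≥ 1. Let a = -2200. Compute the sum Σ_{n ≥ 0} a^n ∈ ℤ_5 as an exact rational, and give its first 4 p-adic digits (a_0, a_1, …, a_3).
Σ a^n = 1/(1 − a) = 1/2201;  first 4 digits = (1, 0, 2, 2)

v_5(a) = 2 ≥ 1, so the series converges in ℤ_5 to 1/(1 − a) = 1/(1 − (-2200)) = 1/2201. Expand this rational in ℤ_5: compute digits iteratively via d_i = x_i mod 5, x_{i+1} = (x_i − d_i)/5. The first 4 digits are (1, 0, 2, 2).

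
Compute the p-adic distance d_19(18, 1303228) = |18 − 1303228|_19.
d_19(18, 1303228) = 1/130321

Step 1 — x − y = 18 − 1303228 = -1303210. Step 2 — v_19(-1303210) = 4 (factor: -1303210 = −(19^4 · 10); the sign does not affect v_p). Step 3 — |x − y|_19 = 19^{-4} = 1/130321.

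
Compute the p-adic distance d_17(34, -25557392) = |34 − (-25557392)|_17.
d_17(34, -25557392) = 1/1419857

Step 1 — x − y = 34 − (-25557392) = 25557426. Step 2 — v_17(25557426) = 5 (factor: 25557426 = (17^5 · 18); the sign does not affect v_p). Step 3 — |x − y|_17 = 17^{-5} = 1/1419857.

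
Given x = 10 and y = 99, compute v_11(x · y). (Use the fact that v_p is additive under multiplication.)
v_11(990) = 1

v_p(x) = 0 (factor: 10 = 11^0 · 10); v_p(y) = 1 (factor: 99 = 11^1 · 9). Additivity: v_p(xy) = v_p(x) + v_p(y) = 0 + 1 = 1. (Direct check: xy = 990 = 11^1 · (90).)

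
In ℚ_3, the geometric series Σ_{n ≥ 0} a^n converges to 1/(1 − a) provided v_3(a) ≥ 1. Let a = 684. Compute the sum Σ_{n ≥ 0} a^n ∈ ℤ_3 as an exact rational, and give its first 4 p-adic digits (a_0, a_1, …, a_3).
Σ a^n = 1/(1 − a) = -1/683;  first 4 digits = (1, 0, 1, 1)

v_3(a) = 2 ≥ 1, so the series converges in ℤ_3 to 1/(1 − a) = 1/(1 − 684) = -1/683. Expand this rational in ℤ_3: compute digits iteratively via d_i = x_i mod 3, x_{i+1} = (x_i − d_i)/3. The first 4 digits are (1, 0, 1, 1).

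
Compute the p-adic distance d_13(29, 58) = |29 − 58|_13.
d_13(29, 58) = 1

Step 1 — x − y = 29 − 58 = -29. Step 2 — v_13(-29) = 0 (factor: -29 = −(13^0 · 29); the sign does not affect v_p). Step 3 — |x − y|_13 = 13^{0} = 1.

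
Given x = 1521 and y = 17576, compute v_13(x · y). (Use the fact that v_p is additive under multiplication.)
v_13(26733096) = 5

v_p(x) = 2 (factor: 1521 = 13^2 · 9); v_p(y) = 3 (factor: 17576 = 13^3 · 8). Additivity: v_p(xy) = v_p(x) + v_p(y) = 2 + 3 = 5. (Direct check: xy = 26733096 = 13^5 · (72).)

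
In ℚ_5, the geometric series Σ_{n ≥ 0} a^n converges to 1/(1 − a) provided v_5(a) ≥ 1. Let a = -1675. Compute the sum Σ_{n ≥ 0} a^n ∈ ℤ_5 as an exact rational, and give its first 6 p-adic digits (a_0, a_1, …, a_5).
Σ a^n = 1/(1 − a) = 1/1676;  first 6 digits = (1, 0, 3, 1, 1, 2)

v_5(a) = 2 ≥ 1, so the series converges in ℤ_5 to 1/(1 − a) = 1/(1 − (-1675)) = 1/1676. Expand this rational in ℤ_5: compute digits iteratively via d_i = x_i mod 5, x_{i+1} = (x_i − d_i)/5. The first 6 digits are (1, 0, 3, 1, 1, 2).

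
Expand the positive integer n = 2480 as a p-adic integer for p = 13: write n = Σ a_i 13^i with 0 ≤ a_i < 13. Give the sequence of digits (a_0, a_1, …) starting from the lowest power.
(a_0, a_1, …) = (10, 8, 1, 1)

Repeated division by 13 gives the digits low-to-high: 2480 = 10 + 8·13^1 + 1·13^2 + 1·13^3. Digit sequence: (10, 8, 1, 1).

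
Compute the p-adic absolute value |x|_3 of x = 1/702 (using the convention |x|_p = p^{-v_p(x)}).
|1/702|_3 = 27

Step 1 — compute v_3(x) by factoring powers of 3 out of the numerator and denominator: v_3(1/702) = -3. Step 2 — apply |x|_p = p^{-v_p(x)} = 3^{3} = 27.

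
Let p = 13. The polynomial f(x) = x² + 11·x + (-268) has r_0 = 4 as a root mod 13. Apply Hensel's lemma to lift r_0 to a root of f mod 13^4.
r_3 = 8714 (mod 28561)

Hensel: r_{i+1} = r_i − f(r_i)·(f′(r_i))^{-1} mod 13^{i+2}, f′(x) = 2x + 11. Iterate:
  r_0 = 4 (mod 13)
  r_1 = 95 (mod 169)
  r_2 = 2123 (mod 2197)
  r_3 = 8714 (mod 28561)
Final: r = 8714 satisfies f(r) ≡ 0 mod 13^4.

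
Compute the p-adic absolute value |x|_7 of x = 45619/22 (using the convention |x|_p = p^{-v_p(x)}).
|45619/22|_7 = 1/2401

Step 1 — compute v_7(x) by factoring powers of 7 out of the numerator and denominator: v_7(45619/22) = 4. Step 2 — apply |x|_p = p^{-v_p(x)} = 7^{-4} = 1/2401.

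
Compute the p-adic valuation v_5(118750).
v_5(118750) = 5

v_5(n) is the largest exponent k such that 5^k divides n. Factor out: 118750 = 5^5 · 38. (Sign doesn't affect v_p.) So v_5(118750) = 5.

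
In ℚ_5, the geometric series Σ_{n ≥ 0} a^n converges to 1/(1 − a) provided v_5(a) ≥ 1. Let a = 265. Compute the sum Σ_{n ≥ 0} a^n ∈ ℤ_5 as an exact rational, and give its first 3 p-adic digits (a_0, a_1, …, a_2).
Σ a^n = 1/(1 − a) = -1/264;  first 3 digits = (1, 3, 4)

v_5(a) = 1 ≥ 1, so the series converges in ℤ_5 to 1/(1 − a) = 1/(1 − 265) = -1/264. Expand this rational in ℤ_5: compute digits iteratively via d_i = x_i mod 5, x_{i+1} = (x_i − d_i)/5. The first 3 digits are (1, 3, 4).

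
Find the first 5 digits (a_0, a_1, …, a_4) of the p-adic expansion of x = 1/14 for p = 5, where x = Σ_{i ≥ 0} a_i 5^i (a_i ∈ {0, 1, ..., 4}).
(a_0, …, a_4) = (4, 1, 0, 1, 3)

v_5(1/14) = 0 (numerator and denominator both coprime to 5), so x ∈ ℤ_5^×. Compute digits iteratively via a_i = x_i mod 5, x_{i+1} = (x_i − a_i)/5, with x_0 = x:
  x_0 = 1/14;  a_0 = 4;  x_1 = (x_0 − 4)/5 = -11/14
  x_1 = -11/14;  a_1 = 1;  x_2 = (x_1 − 1)/5 = -5/14
  x_2 = -5/14;  a_2 = 0;  x_3 = (x_2 − 0)/5 = -1/14
  x_3 = -1/14;  a_3 = 1;  x_4 = (x_3 − 1)/5 = -3/14
  x_4 = -3/14;  a_4 = 3;  x_5 = (x_4 − 3)/5 = -9/14
Digits: (4, 1, 0, 1, 3).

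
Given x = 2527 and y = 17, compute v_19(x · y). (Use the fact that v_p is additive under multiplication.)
v_19(42959) = 2

v_p(x) = 2 (factor: 2527 = 19^2 · 7); v_p(y) = 0 (factor: 17 = 19^0 · 17). Additivity: v_p(xy) = v_p(x) + v_p(y) = 2 + 0 = 2. (Direct check: xy = 42959 = 19^2 · (119).)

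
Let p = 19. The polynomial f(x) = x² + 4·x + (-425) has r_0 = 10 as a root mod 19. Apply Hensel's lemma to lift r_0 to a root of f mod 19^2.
r_1 = 67 (mod 361)

Hensel: r_{i+1} = r_i − f(r_i)·(f′(r_i))^{-1} mod 19^{i+2}, f′(x) = 2x + 4. Iterate:
  r_0 = 10 (mod 19)
  r_1 = 67 (mod 361)
Final: r = 67 satisfies f(r) ≡ 0 mod 19^2.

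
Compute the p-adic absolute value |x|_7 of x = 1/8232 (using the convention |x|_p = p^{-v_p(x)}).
|1/8232|_7 = 343

Step 1 — compute v_7(x) by factoring powers of 7 out of the numerator and denominator: v_7(1/8232) = -3. Step 2 — apply |x|_p = p^{-v_p(x)} = 7^{3} = 343.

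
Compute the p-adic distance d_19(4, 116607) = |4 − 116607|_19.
d_19(4, 116607) = 1/6859

Step 1 — x − y = 4 − 116607 = -116603. Step 2 — v_19(-116603) = 3 (factor: -116603 = −(19^3 · 17); the sign does not affect v_p). Step 3 — |x − y|_19 = 19^{-3} = 1/6859.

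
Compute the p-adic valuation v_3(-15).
v_3(-15) = 1

v_3(n) is the largest exponent k such that 3^k divides n. Factor out: -15 = -3^1 · 5. (Sign doesn't affect v_p.) So v_3(-15) = 1.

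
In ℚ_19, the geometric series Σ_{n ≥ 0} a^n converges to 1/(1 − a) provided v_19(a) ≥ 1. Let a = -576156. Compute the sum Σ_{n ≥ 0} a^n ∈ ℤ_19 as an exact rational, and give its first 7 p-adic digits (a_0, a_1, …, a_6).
Σ a^n = 1/(1 − a) = 1/576157;  first 7 digits = (1, 0, 0, 11, 14, 18, 6)

v_19(a) = 3 ≥ 1, so the series converges in ℤ_19 to 1/(1 − a) = 1/(1 − (-576156)) = 1/576157. Expand this rational in ℤ_19: compute digits iteratively via d_i = x_i mod 19, x_{i+1} = (x_i − d_i)/19. The first 7 digits are (1, 0, 0, 11, 14, 18, 6).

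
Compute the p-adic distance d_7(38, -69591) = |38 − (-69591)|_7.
d_7(38, -69591) = 1/2401

Step 1 — x − y = 38 − (-69591) = 69629. Step 2 — v_7(69629) = 4 (factor: 69629 = (7^4 · 29); the sign does not affect v_p). Step 3 — |x − y|_7 = 7^{-4} = 1/2401.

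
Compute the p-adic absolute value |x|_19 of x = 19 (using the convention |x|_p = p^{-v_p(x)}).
|19|_19 = 1/19

Step 1 — compute v_19(x) by factoring powers of 19 out of the numerator and denominator: v_19(19) = 1. Step 2 — apply |x|_p = p^{-v_p(x)} = 19^{-1} = 1/19.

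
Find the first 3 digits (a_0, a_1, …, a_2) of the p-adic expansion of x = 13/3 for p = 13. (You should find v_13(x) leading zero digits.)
(a_0, …, a_2) = (0, 9, 8)

v_13(13/3) = 1, so a_0 = ... = a_0 = 0. Factor out: x = 13^1 · u with u = 1/3 a unit in ℤ_13. Expand u iteratively via a_{v+i} = u_i mod 13, u_{i+1} = (u_i − a_{v+i})/13:
  u_0 = 1/3;  a_1 = 9;  u_1 = (u_0 − 9)/13 = -2/3
  u_1 = -2/3;  a_2 = 8;  u_2 = (u_1 − 8)/13 = -2/3
Digits: (0, 9, 8).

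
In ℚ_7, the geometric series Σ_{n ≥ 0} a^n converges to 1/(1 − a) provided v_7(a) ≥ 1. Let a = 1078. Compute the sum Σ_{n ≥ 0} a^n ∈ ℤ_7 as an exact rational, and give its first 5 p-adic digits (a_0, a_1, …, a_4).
Σ a^n = 1/(1 − a) = -1/1077;  first 5 digits = (1, 0, 1, 3, 1)

v_7(a) = 2 ≥ 1, so the series converges in ℤ_7 to 1/(1 − a) = 1/(1 − 1078) = -1/1077. Expand this rational in ℤ_7: compute digits iteratively via d_i = x_i mod 7, x_{i+1} = (x_i − d_i)/7. The first 5 digits are (1, 0, 1, 3, 1).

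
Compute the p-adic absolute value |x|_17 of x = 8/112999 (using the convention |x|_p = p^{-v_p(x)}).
|8/112999|_17 = 4913

Step 1 — compute v_17(x) by factoring powers of 17 out of the numerator and denominator: v_17(8/112999) = -3. Step 2 — apply |x|_p = p^{-v_p(x)} = 17^{3} = 4913.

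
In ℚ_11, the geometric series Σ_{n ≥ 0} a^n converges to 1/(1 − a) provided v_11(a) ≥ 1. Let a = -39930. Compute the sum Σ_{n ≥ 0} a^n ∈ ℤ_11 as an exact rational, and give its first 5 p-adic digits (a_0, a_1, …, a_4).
Σ a^n = 1/(1 − a) = 1/39931;  first 5 digits = (1, 0, 0, 3, 8)

v_11(a) = 3 ≥ 1, so the series converges in ℤ_11 to 1/(1 − a) = 1/(1 − (-39930)) = 1/39931. Expand this rational in ℤ_11: compute digits iteratively via d_i = x_i mod 11, x_{i+1} = (x_i − d_i)/11. The first 5 digits are (1, 0, 0, 3, 8).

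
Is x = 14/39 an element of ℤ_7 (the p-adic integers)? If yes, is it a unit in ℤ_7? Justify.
x ∈ ℤ_7 but not a unit; v_7(x) = 1 > 0

ℤ_7 = {x ∈ ℚ_7 : v_7(x) ≥ 0} and ℤ_7^× = {x ∈ ℤ_7 : v_7(x) = 0}. Here v_7(14/39) = v_7(num) − v_7(den) = 1; compare against these criteria.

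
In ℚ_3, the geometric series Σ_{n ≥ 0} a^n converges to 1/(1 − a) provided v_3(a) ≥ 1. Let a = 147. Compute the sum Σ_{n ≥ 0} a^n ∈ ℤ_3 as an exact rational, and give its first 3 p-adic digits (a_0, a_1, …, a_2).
Σ a^n = 1/(1 − a) = -1/146;  first 3 digits = (1, 1, 2)

v_3(a) = 1 ≥ 1, so the series converges in ℤ_3 to 1/(1 − a) = 1/(1 − 147) = -1/146. Expand this rational in ℤ_3: compute digits iteratively via d_i = x_i mod 3, x_{i+1} = (x_i − d_i)/3. The first 3 digits are (1, 1, 2).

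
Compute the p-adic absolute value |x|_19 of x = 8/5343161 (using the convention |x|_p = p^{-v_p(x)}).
|8/5343161|_19 = 130321

Step 1 — compute v_19(x) by factoring powers of 19 out of the numerator and denominator: v_19(8/5343161) = -4. Step 2 — apply |x|_p = p^{-v_p(x)} = 19^{4} = 130321.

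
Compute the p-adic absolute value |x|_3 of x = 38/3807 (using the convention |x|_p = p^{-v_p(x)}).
|38/3807|_3 = 81

Step 1 — compute v_3(x) by factoring powers of 3 out of the numerator and denominator: v_3(38/3807) = -4. Step 2 — apply |x|_p = p^{-v_p(x)} = 3^{4} = 81.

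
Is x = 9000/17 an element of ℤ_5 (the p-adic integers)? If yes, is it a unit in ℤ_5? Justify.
x ∈ ℤ_5 but not a unit; v_5(x) = 3 > 0

ℤ_5 = {x ∈ ℚ_5 : v_5(x) ≥ 0} and ℤ_5^× = {x ∈ ℤ_5 : v_5(x) = 0}. Here v_5(9000/17) = v_5(num) − v_5(den) = 3; compare against these criteria.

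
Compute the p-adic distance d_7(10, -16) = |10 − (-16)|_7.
d_7(10, -16) = 1

Step 1 — x − y = 10 − (-16) = 26. Step 2 — v_7(26) = 0 (factor: 26 = (7^0 · 26); the sign does not affect v_p). Step 3 — |x − y|_7 = 7^{0} = 1.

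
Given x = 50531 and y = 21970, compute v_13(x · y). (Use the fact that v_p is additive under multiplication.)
v_13(1110166070) = 6

v_p(x) = 3 (factor: 50531 = 13^3 · 23); v_p(y) = 3 (factor: 21970 = 13^3 · 10). Additivity: v_p(xy) = v_p(x) + v_p(y) = 3 + 3 = 6. (Direct check: xy = 1110166070 = 13^6 · (230).)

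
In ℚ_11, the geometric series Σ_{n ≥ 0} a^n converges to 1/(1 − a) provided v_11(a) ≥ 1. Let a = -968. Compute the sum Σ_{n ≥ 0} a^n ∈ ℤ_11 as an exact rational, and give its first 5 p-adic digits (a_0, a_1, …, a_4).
Σ a^n = 1/(1 − a) = 1/969;  first 5 digits = (1, 0, 3, 10, 8)

v_11(a) = 2 ≥ 1, so the series converges in ℤ_11 to 1/(1 − a) = 1/(1 − (-968)) = 1/969. Expand this rational in ℤ_11: compute digits iteratively via d_i = x_i mod 11, x_{i+1} = (x_i − d_i)/11. The first 5 digits are (1, 0, 3, 10, 8).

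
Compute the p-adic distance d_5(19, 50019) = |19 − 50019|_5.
d_5(19, 50019) = 1/3125

Step 1 — x − y = 19 − 50019 = -50000. Step 2 — v_5(-50000) = 5 (factor: -50000 = −(5^5 · 16); the sign does not affect v_p). Step 3 — |x − y|_5 = 5^{-5} = 1/3125.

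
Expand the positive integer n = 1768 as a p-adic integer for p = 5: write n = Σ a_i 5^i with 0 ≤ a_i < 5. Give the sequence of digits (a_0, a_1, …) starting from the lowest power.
(a_0, a_1, …) = (3, 3, 0, 4, 2)

Repeated division by 5 gives the digits low-to-high: 1768 = 3 + 3·5^1 + 4·5^3 + 2·5^4. Digit sequence: (3, 3, 0, 4, 2).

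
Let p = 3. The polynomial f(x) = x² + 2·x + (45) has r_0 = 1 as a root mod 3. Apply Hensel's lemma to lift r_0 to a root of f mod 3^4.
r_3 = 61 (mod 81)

Hensel: r_{i+1} = r_i − f(r_i)·(f′(r_i))^{-1} mod 3^{i+2}, f′(x) = 2x + 2. Iterate:
  r_0 = 1 (mod 3)
  r_1 = 7 (mod 9)
  r_2 = 7 (mod 27)
  r_3 = 61 (mod 81)
Final: r = 61 satisfies f(r) ≡ 0 mod 3^4.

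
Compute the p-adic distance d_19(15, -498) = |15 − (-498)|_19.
d_19(15, -498) = 1/19

Step 1 — x − y = 15 − (-498) = 513. Step 2 — v_19(513) = 1 (factor: 513 = (19^1 · 27); the sign does not affect v_p). Step 3 — |x − y|_19 = 19^{-1} = 1/19.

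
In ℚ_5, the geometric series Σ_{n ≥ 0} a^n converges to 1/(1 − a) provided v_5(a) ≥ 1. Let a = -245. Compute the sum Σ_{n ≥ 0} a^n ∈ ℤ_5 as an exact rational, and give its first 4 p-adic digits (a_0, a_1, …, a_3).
Σ a^n = 1/(1 − a) = 1/246;  first 4 digits = (1, 1, 1, 4)

v_5(a) = 1 ≥ 1, so the series converges in ℤ_5 to 1/(1 − a) = 1/(1 − (-245)) = 1/246. Expand this rational in ℤ_5: compute digits iteratively via d_i = x_i mod 5, x_{i+1} = (x_i − d_i)/5. The first 4 digits are (1, 1, 1, 4).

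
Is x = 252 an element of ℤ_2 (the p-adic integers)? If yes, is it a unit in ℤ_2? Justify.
x ∈ ℤ_2 but not a unit; v_2(x) = 2 > 0

ℤ_2 = {x ∈ ℚ_2 : v_2(x) ≥ 0} and ℤ_2^× = {x ∈ ℤ_2 : v_2(x) = 0}. Here v_2(252) = v_2(num) − v_2(den) = 2; compare against these criteria.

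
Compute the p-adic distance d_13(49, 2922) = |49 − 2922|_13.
d_13(49, 2922) = 1/169

Step 1 — x − y = 49 − 2922 = -2873. Step 2 — v_13(-2873) = 2 (factor: -2873 = −(13^2 · 17); the sign does not affect v_p). Step 3 — |x − y|_13 = 13^{-2} = 1/169.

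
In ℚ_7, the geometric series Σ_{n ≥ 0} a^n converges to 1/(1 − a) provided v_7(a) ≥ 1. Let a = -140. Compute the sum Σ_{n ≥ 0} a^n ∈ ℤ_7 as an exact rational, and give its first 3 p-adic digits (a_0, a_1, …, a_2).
Σ a^n = 1/(1 − a) = 1/141;  first 3 digits = (1, 1, 5)

v_7(a) = 1 ≥ 1, so the series converges in ℤ_7 to 1/(1 − a) = 1/(1 − (-140)) = 1/141. Expand this rational in ℤ_7: compute digits iteratively via d_i = x_i mod 7, x_{i+1} = (x_i − d_i)/7. The first 3 digits are (1, 1, 5).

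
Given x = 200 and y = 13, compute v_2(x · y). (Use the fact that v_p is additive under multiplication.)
v_2(2600) = 3

v_p(x) = 3 (factor: 200 = 2^3 · 25); v_p(y) = 0 (factor: 13 = 2^0 · 13). Additivity: v_p(xy) = v_p(x) + v_p(y) = 3 + 0 = 3. (Direct check: xy = 2600 = 2^3 · (325).)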